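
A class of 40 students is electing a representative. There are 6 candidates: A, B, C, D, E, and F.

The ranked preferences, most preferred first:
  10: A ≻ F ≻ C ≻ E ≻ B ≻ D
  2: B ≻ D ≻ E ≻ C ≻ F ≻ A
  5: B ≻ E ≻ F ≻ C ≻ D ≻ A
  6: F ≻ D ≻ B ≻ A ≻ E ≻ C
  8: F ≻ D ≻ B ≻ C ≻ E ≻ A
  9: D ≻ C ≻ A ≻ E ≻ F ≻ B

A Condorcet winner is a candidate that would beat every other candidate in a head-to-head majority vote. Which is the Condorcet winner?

F

F vs A: 21–19
F vs B: 33–7
F vs C: 29–11
F vs D: 29–11
F vs E: 24–16
F beats every other candidate.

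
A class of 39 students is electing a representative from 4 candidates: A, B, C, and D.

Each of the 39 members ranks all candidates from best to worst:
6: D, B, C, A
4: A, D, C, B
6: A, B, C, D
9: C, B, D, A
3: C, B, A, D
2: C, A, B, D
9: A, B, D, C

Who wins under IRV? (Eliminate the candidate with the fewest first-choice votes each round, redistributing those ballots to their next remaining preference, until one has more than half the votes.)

C

Round 1: A 19, B 0, C 14, D 6. B eliminated.
Round 2: A 19, C 14, D 6. D eliminated.
Round 3: A 19, C 20. C has a majority (≥20).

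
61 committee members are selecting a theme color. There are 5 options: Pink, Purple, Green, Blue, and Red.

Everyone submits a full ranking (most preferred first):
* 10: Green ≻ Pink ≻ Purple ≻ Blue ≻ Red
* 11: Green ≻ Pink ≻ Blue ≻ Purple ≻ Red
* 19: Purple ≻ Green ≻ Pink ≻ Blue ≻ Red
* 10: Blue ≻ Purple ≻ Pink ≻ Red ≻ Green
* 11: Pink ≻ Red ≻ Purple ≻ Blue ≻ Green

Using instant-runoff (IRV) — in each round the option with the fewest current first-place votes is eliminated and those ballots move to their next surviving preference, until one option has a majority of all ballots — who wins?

Purple

Round 1: Pink 11, Purple 19, Green 21, Blue 10, Red 0. Red eliminated.
Round 2: Pink 11, Purple 19, Green 21, Blue 10. Blue eliminated.
Round 3: Pink 11, Purple 29, Green 21. Pink eliminated.
Round 4: Purple 40, Green 21. Purple has a majority (≥31).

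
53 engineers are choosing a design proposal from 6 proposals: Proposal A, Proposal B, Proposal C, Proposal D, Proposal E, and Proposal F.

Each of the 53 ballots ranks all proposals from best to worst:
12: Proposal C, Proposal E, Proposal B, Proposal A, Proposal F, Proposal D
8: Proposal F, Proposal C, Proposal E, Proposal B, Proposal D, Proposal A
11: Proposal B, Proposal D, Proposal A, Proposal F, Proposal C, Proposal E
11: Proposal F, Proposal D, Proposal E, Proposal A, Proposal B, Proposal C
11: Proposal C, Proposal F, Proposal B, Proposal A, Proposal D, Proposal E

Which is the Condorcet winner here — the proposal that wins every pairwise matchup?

Proposal F vs Proposal A: 30–23
Proposal F vs Proposal B: 30–23
Proposal F vs Proposal C: 30–23
Proposal F vs Proposal D: 42–11
Proposal F vs Proposal E: 41–12
Proposal F beats every other proposal.

Proposal F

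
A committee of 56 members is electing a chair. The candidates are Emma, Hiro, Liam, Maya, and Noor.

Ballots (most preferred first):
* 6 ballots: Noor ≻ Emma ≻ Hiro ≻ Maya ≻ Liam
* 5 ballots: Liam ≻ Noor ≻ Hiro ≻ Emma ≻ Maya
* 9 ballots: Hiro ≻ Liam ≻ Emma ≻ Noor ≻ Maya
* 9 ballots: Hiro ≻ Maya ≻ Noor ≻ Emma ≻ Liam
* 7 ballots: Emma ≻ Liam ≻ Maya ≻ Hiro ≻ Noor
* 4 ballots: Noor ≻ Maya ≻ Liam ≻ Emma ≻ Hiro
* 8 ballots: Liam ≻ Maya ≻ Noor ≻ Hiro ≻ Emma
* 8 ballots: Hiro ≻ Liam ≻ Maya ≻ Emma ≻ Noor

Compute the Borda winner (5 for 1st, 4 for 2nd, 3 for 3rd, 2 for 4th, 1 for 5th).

Hiro

Emma: 6×4 + 5×2 + 9×3 + 9×2 + 7×5 + 4×2 + 8×1 + 8×2 = 146
Hiro: 6×3 + 5×3 + 9×5 + 9×5 + 7×2 + 4×1 + 8×2 + 8×5 = 197
Liam: 6×1 + 5×5 + 9×4 + 9×1 + 7×4 + 4×3 + 8×5 + 8×4 = 188
Maya: 6×2 + 5×1 + 9×1 + 9×4 + 7×3 + 4×4 + 8×4 + 8×3 = 155
Noor: 6×5 + 5×4 + 9×2 + 9×3 + 7×1 + 4×5 + 8×3 + 8×1 = 154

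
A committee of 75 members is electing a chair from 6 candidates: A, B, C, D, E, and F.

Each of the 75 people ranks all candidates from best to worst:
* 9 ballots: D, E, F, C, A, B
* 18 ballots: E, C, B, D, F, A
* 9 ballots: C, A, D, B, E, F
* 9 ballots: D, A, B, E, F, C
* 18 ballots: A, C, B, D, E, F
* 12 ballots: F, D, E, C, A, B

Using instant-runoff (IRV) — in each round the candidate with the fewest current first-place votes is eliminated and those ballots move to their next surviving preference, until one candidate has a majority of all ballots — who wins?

Round 1: A 18, B 0, C 9, D 18, E 18, F 12. B eliminated.
Round 2: A 18, C 9, D 18, E 18, F 12. C eliminated.
Round 3: A 27, D 18, E 18, F 12. F eliminated.
Round 4: A 27, D 30, E 18. E eliminated.
Round 5: A 27, D 48. D has a majority (≥38).

D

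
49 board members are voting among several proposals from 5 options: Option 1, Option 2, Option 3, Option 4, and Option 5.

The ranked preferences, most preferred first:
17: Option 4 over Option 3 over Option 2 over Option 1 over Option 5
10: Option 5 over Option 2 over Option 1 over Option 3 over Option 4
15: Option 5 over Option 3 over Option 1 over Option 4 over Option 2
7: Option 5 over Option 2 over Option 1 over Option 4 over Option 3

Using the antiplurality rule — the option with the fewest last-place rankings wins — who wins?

Option 1

Last-place votes: Option 1 0, Option 2 15, Option 3 7, Option 4 10, Option 5 17.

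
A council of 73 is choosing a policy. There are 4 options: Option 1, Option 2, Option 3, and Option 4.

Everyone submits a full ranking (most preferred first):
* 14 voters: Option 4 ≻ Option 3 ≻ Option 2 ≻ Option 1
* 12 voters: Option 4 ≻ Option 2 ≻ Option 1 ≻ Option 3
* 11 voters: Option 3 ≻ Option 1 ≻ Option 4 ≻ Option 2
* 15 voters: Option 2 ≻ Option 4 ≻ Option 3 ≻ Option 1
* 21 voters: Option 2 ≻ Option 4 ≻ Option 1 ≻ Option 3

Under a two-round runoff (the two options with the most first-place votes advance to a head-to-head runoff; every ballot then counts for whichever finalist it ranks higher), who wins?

Option 4

Round 1 first-place votes: Option 1 0, Option 2 36, Option 3 11, Option 4 26. Option 2 and Option 4 advance.
Runoff: Option 2 is ranked above Option 4 on 36 ballots, Option 4 above Option 2 on 37.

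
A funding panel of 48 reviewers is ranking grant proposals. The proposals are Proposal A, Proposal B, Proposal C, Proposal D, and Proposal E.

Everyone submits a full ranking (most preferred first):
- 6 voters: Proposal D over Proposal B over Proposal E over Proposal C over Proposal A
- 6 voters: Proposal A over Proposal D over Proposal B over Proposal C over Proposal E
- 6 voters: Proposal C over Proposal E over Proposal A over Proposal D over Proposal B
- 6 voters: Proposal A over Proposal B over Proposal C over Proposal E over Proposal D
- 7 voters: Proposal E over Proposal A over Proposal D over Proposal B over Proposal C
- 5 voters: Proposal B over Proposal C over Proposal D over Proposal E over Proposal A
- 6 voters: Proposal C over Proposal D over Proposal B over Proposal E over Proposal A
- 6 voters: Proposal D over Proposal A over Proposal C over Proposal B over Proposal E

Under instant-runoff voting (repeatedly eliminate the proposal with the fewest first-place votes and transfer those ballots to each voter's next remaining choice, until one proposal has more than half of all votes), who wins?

Round 1: Proposal A 12, Proposal B 5, Proposal C 12, Proposal D 12, Proposal E 7. Proposal B eliminated.
Round 2: Proposal A 12, Proposal C 17, Proposal D 12, Proposal E 7. Proposal E eliminated.
Round 3: Proposal A 19, Proposal C 17, Proposal D 12. Proposal D eliminated.
Round 4: Proposal A 25, Proposal C 23. Proposal A has a majority (≥25).

Proposal A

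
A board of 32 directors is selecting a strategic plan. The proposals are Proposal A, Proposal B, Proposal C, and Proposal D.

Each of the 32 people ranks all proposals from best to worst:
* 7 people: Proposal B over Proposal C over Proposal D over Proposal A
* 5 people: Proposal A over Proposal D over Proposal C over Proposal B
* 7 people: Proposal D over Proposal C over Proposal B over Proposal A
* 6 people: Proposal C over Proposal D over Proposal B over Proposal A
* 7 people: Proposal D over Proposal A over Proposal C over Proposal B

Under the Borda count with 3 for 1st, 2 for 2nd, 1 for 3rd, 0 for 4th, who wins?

Proposal D

Proposal A: 7×0 + 5×3 + 7×0 + 6×0 + 7×2 = 29
Proposal B: 7×3 + 5×0 + 7×1 + 6×1 + 7×0 = 34
Proposal C: 7×2 + 5×1 + 7×2 + 6×3 + 7×1 = 58
Proposal D: 7×1 + 5×2 + 7×3 + 6×2 + 7×3 = 71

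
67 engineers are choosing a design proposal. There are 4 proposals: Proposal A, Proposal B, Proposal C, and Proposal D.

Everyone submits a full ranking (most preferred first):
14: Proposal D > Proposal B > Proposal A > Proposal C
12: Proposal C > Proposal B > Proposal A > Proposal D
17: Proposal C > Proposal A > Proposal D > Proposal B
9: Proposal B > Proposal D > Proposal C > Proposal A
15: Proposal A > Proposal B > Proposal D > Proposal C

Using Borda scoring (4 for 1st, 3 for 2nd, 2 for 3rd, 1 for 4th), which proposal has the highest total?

Proposal B

Proposal A: 14×2 + 12×2 + 17×3 + 9×1 + 15×4 = 172
Proposal B: 14×3 + 12×3 + 17×1 + 9×4 + 15×3 = 176
Proposal C: 14×1 + 12×4 + 17×4 + 9×2 + 15×1 = 163
Proposal D: 14×4 + 12×1 + 17×2 + 9×3 + 15×2 = 159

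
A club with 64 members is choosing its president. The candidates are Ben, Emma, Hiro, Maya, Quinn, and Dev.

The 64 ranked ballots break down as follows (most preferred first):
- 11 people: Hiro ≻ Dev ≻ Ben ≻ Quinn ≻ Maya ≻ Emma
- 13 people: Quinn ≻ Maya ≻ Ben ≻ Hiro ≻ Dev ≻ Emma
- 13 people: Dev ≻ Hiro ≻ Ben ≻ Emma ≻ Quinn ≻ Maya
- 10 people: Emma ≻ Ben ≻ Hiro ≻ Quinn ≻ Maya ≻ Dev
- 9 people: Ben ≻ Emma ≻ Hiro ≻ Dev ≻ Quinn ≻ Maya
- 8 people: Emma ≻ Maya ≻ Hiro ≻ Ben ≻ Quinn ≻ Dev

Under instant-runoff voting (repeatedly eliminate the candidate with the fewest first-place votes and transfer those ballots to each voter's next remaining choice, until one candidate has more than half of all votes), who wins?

Round 1: Ben 9, Emma 18, Hiro 11, Maya 0, Quinn 13, Dev 13. Maya eliminated.
Round 2: Ben 9, Emma 18, Hiro 11, Quinn 13, Dev 13. Ben eliminated.
Round 3: Emma 27, Hiro 11, Quinn 13, Dev 13. Hiro eliminated.
Round 4: Emma 27, Quinn 13, Dev 24. Quinn eliminated.
Round 5: Emma 27, Dev 37. Dev has a majority (≥33).

Dev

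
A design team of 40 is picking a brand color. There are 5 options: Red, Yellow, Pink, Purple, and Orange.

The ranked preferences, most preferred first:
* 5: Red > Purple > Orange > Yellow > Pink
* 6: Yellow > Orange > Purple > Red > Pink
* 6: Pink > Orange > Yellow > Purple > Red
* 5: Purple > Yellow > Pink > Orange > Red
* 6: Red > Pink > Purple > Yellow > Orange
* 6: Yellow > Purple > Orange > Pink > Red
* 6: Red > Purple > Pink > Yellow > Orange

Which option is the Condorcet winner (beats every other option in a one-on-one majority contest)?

Purple vs Red: 23–17
Purple vs Yellow: 22–18
Purple vs Pink: 28–12
Purple vs Orange: 28–12
Purple beats every other option.

Purple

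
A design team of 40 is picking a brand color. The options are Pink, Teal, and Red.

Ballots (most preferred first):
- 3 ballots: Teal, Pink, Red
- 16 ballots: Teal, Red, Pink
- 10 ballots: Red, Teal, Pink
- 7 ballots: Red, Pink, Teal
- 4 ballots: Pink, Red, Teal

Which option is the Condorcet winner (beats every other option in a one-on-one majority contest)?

Red

Red vs Pink: 33–7
Red vs Teal: 21–19
Red beats every other option.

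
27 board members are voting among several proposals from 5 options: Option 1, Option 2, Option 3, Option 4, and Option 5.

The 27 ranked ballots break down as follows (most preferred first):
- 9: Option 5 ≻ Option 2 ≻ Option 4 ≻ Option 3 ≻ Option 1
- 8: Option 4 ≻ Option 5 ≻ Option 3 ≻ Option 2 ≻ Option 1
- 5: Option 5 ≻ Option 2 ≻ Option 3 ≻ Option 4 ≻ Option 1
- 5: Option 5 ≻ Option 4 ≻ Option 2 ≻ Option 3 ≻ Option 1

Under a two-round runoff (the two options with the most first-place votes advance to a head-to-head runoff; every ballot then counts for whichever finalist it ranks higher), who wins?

Round 1 first-place votes: Option 1 0, Option 2 0, Option 3 0, Option 4 8, Option 5 19. Option 5 and Option 4 advance.
Runoff: Option 5 is ranked above Option 4 on 19 ballots, Option 4 above Option 5 on 8.

Option 5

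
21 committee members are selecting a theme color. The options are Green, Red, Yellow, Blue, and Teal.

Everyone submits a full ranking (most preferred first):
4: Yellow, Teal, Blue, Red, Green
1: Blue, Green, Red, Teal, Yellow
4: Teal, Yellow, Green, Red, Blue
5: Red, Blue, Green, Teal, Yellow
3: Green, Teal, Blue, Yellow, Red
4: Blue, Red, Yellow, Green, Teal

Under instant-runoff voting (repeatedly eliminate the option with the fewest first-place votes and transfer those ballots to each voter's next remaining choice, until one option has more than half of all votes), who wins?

Round 1: Green 3, Red 5, Yellow 4, Blue 5, Teal 4. Green eliminated.
Round 2: Red 5, Yellow 4, Blue 5, Teal 7. Yellow eliminated.
Round 3: Red 5, Blue 5, Teal 11. Teal has a majority (≥11).

Teal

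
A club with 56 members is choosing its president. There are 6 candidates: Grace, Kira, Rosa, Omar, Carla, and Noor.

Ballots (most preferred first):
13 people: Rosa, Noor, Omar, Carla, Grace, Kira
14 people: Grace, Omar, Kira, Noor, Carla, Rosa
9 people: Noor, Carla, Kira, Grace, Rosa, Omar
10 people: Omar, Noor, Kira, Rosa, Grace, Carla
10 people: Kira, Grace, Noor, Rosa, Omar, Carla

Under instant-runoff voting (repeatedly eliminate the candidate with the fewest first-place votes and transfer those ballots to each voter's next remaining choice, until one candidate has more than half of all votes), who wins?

Kira

Round 1: Grace 14, Kira 10, Rosa 13, Omar 10, Carla 0, Noor 9. Carla eliminated.
Round 2: Grace 14, Kira 10, Rosa 13, Omar 10, Noor 9. Noor eliminated.
Round 3: Grace 14, Kira 19, Rosa 13, Omar 10. Omar eliminated.
Round 4: Grace 14, Kira 29, Rosa 13. Kira has a majority (≥29).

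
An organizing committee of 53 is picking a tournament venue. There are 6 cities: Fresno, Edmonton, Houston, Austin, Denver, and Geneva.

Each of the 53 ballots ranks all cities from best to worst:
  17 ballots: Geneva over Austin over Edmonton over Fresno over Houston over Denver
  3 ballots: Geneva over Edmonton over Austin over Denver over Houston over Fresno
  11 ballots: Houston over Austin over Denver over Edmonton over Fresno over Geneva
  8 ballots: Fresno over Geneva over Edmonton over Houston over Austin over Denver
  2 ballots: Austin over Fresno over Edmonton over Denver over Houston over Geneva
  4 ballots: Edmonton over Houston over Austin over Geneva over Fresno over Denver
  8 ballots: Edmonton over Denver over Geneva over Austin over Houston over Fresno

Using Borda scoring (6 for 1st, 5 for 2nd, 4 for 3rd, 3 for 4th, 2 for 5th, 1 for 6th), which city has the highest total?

Edmonton

Fresno: 17×3 + 3×1 + 11×2 + 8×6 + 2×5 + 4×2 + 8×1 = 150
Edmonton: 17×4 + 3×5 + 11×3 + 8×4 + 2×4 + 4×6 + 8×6 = 228
Houston: 17×2 + 3×2 + 11×6 + 8×3 + 2×2 + 4×5 + 8×2 = 170
Austin: 17×5 + 3×4 + 11×5 + 8×2 + 2×6 + 4×4 + 8×3 = 220
Denver: 17×1 + 3×3 + 11×4 + 8×1 + 2×3 + 4×1 + 8×5 = 128
Geneva: 17×6 + 3×6 + 11×1 + 8×5 + 2×1 + 4×3 + 8×4 = 217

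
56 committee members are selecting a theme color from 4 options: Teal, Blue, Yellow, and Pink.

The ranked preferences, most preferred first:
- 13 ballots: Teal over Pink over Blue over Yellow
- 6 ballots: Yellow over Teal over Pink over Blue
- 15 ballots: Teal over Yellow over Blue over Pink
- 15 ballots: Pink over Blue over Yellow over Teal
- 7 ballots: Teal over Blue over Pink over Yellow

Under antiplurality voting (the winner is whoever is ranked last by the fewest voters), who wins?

Last-place votes: Teal 15, Blue 6, Yellow 20, Pink 15.

Blue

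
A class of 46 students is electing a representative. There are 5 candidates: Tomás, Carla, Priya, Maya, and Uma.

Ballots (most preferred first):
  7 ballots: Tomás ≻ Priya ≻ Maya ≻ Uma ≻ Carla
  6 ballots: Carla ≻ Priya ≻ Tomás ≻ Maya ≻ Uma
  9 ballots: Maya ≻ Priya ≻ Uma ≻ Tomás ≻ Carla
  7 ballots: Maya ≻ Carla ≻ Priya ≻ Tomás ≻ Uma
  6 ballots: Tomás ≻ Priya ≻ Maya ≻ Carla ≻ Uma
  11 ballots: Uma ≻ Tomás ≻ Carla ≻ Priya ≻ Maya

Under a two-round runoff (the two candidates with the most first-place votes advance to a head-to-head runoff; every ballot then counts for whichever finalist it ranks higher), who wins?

Tomás

Round 1 first-place votes: Tomás 13, Carla 6, Priya 0, Maya 16, Uma 11. Maya and Tomás advance.
Runoff: Maya is ranked above Tomás on 16 ballots, Tomás above Maya on 30.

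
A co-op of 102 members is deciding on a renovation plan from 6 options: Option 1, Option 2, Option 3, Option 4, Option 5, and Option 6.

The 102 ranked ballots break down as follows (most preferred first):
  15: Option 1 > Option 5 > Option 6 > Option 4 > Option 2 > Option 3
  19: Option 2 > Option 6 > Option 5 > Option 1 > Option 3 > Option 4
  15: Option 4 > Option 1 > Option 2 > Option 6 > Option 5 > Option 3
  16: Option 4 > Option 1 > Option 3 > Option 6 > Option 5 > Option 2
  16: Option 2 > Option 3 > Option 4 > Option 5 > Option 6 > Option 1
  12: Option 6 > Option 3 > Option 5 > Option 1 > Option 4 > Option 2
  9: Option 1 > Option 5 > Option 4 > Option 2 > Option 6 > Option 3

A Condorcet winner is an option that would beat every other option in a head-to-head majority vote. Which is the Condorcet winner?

Option 1

Option 1 vs Option 2: 67–35
Option 1 vs Option 3: 74–28
Option 1 vs Option 4: 55–47
Option 1 vs Option 5: 55–47
Option 1 vs Option 6: 55–47
Option 1 beats every other option.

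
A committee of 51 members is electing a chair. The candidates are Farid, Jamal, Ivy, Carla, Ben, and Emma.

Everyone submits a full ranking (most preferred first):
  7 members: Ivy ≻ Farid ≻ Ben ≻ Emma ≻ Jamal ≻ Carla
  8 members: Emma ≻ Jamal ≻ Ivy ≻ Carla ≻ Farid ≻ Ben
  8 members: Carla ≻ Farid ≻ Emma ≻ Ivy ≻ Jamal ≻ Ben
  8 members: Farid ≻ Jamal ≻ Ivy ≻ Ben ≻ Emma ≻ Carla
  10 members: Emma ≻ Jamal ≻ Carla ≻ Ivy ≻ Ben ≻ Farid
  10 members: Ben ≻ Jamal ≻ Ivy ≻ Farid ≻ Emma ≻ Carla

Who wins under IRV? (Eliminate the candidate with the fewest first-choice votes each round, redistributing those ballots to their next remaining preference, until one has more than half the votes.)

Farid

Round 1: Farid 8, Jamal 0, Ivy 7, Carla 8, Ben 10, Emma 18. Jamal eliminated.
Round 2: Farid 8, Ivy 7, Carla 8, Ben 10, Emma 18. Ivy eliminated.
Round 3: Farid 15, Carla 8, Ben 10, Emma 18. Carla eliminated.
Round 4: Farid 23, Ben 10, Emma 18. Ben eliminated.
Round 5: Farid 33, Emma 18. Farid has a majority (≥26).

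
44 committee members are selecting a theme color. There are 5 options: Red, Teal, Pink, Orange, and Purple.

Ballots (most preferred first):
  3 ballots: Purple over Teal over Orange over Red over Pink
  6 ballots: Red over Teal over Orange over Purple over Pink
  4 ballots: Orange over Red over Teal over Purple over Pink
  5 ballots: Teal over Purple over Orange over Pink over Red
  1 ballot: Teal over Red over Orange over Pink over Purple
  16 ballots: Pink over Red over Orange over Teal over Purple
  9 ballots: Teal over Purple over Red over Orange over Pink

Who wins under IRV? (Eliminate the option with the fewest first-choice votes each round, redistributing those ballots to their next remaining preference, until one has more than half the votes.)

Round 1: Red 6, Teal 15, Pink 16, Orange 4, Purple 3. Purple eliminated.
Round 2: Red 6, Teal 18, Pink 16, Orange 4. Orange eliminated.
Round 3: Red 10, Teal 18, Pink 16. Red eliminated.
Round 4: Teal 28, Pink 16. Teal has a majority (≥23).

Teal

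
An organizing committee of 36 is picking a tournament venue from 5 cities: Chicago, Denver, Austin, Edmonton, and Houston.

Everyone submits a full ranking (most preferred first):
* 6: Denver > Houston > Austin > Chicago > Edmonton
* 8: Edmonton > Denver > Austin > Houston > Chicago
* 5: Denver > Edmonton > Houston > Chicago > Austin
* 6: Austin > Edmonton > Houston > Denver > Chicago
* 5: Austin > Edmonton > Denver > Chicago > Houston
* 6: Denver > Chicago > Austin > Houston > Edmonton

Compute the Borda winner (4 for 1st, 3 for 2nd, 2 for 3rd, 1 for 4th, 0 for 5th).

Denver

Chicago: 6×1 + 8×0 + 5×1 + 6×0 + 5×1 + 6×3 = 34
Denver: 6×4 + 8×3 + 5×4 + 6×1 + 5×2 + 6×4 = 108
Austin: 6×2 + 8×2 + 5×0 + 6×4 + 5×4 + 6×2 = 84
Edmonton: 6×0 + 8×4 + 5×3 + 6×3 + 5×3 + 6×0 = 80
Houston: 6×3 + 8×1 + 5×2 + 6×2 + 5×0 + 6×1 = 54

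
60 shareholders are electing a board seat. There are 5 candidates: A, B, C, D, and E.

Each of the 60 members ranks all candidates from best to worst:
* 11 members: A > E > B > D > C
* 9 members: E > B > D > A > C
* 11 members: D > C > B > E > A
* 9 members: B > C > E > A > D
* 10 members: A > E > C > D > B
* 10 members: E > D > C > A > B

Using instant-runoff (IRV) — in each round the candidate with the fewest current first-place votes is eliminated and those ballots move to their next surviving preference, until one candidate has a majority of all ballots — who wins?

Round 1: A 21, B 9, C 0, D 11, E 19. C eliminated.
Round 2: A 21, B 9, D 11, E 19. B eliminated.
Round 3: A 21, D 11, E 28. D eliminated.
Round 4: A 21, E 39. E has a majority (≥31).

E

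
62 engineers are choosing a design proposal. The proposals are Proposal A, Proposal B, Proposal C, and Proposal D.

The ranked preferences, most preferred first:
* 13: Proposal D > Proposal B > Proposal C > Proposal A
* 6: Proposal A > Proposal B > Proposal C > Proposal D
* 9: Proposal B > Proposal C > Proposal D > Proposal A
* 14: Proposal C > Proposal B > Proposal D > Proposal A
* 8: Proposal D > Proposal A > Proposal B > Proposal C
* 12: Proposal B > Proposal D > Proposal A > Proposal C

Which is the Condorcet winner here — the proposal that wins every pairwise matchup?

Proposal B

Proposal B vs Proposal A: 48–14
Proposal B vs Proposal C: 48–14
Proposal B vs Proposal D: 41–21
Proposal B beats every other proposal.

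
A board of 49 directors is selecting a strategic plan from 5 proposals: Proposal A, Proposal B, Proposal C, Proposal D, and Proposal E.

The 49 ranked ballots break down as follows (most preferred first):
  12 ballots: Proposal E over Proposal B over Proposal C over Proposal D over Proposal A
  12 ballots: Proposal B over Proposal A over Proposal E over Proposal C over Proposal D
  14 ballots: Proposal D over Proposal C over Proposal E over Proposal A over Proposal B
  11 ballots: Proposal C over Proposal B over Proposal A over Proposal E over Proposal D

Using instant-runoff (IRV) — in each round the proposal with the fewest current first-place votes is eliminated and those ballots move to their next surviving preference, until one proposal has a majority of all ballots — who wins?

Round 1: Proposal A 0, Proposal B 12, Proposal C 11, Proposal D 14, Proposal E 12. Proposal A eliminated.
Round 2: Proposal B 12, Proposal C 11, Proposal D 14, Proposal E 12. Proposal C eliminated.
Round 3: Proposal B 23, Proposal D 14, Proposal E 12. Proposal E eliminated.
Round 4: Proposal B 35, Proposal D 14. Proposal B has a majority (≥25).

Proposal B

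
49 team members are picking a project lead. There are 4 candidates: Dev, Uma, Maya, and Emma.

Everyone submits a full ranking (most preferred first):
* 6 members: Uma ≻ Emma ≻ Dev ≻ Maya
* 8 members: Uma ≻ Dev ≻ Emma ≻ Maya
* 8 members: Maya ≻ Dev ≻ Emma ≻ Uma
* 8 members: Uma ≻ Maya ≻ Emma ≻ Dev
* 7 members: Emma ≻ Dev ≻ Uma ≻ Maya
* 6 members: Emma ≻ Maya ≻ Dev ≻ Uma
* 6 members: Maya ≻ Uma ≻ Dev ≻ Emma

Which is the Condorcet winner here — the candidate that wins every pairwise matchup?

Uma

Uma vs Dev: 28–21
Uma vs Maya: 29–20
Uma vs Emma: 28–21
Uma beats every other candidate.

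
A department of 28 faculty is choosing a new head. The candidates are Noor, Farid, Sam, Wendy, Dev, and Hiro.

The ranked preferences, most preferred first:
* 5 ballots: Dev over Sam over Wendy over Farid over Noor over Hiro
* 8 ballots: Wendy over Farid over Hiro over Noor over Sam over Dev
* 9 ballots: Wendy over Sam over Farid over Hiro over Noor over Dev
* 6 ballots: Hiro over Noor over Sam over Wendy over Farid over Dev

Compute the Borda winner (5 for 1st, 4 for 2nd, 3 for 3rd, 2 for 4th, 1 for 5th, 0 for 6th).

Noor: 5×1 + 8×2 + 9×1 + 6×4 = 54
Farid: 5×2 + 8×4 + 9×3 + 6×1 = 75
Sam: 5×4 + 8×1 + 9×4 + 6×3 = 82
Wendy: 5×3 + 8×5 + 9×5 + 6×2 = 112
Dev: 5×5 + 8×0 + 9×0 + 6×0 = 25
Hiro: 5×0 + 8×3 + 9×2 + 6×5 = 72

Wendy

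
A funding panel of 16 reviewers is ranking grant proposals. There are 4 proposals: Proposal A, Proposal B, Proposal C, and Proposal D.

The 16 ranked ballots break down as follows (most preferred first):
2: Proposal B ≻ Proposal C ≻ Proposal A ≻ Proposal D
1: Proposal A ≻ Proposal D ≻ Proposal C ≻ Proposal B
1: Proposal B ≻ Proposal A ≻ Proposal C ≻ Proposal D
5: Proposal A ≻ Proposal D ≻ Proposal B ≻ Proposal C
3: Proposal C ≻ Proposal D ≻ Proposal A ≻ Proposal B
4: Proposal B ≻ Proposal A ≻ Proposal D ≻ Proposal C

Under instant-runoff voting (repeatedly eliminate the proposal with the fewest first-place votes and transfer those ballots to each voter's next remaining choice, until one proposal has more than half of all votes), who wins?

Proposal A

Round 1: Proposal A 6, Proposal B 7, Proposal C 3, Proposal D 0. Proposal D eliminated.
Round 2: Proposal A 6, Proposal B 7, Proposal C 3. Proposal C eliminated.
Round 3: Proposal A 9, Proposal B 7. Proposal A has a majority (≥9).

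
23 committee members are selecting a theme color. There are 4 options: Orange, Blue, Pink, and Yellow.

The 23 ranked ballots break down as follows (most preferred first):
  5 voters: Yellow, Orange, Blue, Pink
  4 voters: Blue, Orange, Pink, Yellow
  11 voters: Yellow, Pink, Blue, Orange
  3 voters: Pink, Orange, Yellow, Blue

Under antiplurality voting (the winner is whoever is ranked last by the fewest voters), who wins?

Blue

Last-place votes: Orange 11, Blue 3, Pink 5, Yellow 4.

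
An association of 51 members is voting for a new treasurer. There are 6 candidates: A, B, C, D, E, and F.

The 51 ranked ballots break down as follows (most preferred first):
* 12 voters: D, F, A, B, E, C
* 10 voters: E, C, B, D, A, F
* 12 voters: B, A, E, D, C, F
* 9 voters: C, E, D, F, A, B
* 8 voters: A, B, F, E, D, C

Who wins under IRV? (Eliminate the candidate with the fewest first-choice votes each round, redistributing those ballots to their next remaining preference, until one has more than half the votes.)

Round 1: A 8, B 12, C 9, D 12, E 10, F 0. F eliminated.
Round 2: A 8, B 12, C 9, D 12, E 10. A eliminated.
Round 3: B 20, C 9, D 12, E 10. C eliminated.
Round 4: B 20, D 12, E 19. D eliminated.
Round 5: B 32, E 19. B has a majority (≥26).

B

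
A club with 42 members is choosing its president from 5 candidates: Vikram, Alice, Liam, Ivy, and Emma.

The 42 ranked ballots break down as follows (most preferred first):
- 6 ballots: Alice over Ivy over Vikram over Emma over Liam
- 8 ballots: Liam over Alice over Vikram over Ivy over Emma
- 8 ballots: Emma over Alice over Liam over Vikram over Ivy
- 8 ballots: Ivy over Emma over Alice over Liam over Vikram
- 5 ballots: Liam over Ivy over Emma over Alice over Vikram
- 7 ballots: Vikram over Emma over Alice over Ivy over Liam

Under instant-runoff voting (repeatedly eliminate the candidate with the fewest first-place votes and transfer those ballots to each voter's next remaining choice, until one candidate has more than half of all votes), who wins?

Ivy

Round 1: Vikram 7, Alice 6, Liam 13, Ivy 8, Emma 8. Alice eliminated.
Round 2: Vikram 7, Liam 13, Ivy 14, Emma 8. Vikram eliminated.
Round 3: Liam 13, Ivy 14, Emma 15. Liam eliminated.
Round 4: Ivy 27, Emma 15. Ivy has a majority (≥22).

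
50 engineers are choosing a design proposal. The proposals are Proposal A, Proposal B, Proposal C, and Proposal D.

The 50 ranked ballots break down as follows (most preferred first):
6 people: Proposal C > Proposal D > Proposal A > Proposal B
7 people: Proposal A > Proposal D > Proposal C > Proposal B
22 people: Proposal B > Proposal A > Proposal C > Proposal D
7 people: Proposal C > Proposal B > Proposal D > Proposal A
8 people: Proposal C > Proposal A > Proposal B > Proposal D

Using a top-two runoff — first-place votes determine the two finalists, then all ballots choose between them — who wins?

Proposal C

Round 1 first-place votes: Proposal A 7, Proposal B 22, Proposal C 21, Proposal D 0. Proposal B and Proposal C advance.
Runoff: Proposal B is ranked above Proposal C on 22 ballots, Proposal C above Proposal B on 28.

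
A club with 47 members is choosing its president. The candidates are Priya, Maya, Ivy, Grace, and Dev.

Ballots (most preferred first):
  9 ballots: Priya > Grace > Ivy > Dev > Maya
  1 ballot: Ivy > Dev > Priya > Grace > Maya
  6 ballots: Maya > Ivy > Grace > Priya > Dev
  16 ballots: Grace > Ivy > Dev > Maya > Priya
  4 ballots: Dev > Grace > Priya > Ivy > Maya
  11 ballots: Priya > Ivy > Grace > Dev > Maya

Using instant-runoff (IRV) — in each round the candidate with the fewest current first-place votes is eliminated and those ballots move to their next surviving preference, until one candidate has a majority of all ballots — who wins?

Grace

Round 1: Priya 20, Maya 6, Ivy 1, Grace 16, Dev 4. Ivy eliminated.
Round 2: Priya 20, Maya 6, Grace 16, Dev 5. Dev eliminated.
Round 3: Priya 21, Maya 6, Grace 20. Maya eliminated.
Round 4: Priya 21, Grace 26. Grace has a majority (≥24).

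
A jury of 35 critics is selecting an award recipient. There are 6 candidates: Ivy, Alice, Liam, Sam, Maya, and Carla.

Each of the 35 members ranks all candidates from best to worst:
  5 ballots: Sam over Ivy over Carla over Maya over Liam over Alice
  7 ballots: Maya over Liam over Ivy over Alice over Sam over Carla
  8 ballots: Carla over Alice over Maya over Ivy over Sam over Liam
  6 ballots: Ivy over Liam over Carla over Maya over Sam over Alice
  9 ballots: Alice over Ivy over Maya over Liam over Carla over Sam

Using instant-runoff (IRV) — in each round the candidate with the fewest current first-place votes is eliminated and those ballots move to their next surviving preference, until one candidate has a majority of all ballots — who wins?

Ivy

Round 1: Ivy 6, Alice 9, Liam 0, Sam 5, Maya 7, Carla 8. Liam eliminated.
Round 2: Ivy 6, Alice 9, Sam 5, Maya 7, Carla 8. Sam eliminated.
Round 3: Ivy 11, Alice 9, Maya 7, Carla 8. Maya eliminated.
Round 4: Ivy 18, Alice 9, Carla 8. Ivy has a majority (≥18).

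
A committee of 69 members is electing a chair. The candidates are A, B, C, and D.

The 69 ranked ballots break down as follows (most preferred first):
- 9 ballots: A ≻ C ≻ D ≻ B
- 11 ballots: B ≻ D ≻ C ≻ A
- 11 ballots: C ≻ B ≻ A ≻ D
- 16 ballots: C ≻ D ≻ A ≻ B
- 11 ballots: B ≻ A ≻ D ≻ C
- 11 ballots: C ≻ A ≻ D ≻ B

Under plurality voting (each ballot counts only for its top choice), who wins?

First-place votes: A 9, B 22, C 38, D 0.

C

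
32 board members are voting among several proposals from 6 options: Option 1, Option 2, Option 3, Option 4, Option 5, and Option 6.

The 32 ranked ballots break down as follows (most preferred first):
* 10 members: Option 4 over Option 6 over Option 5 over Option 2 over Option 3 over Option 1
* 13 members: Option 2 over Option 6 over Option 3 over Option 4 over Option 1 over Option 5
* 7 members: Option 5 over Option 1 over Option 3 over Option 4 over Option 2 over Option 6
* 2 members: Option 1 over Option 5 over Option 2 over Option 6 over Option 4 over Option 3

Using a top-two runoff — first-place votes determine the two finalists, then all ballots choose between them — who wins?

Round 1 first-place votes: Option 1 2, Option 2 13, Option 3 0, Option 4 10, Option 5 7, Option 6 0. Option 2 and Option 4 advance.
Runoff: Option 2 is ranked above Option 4 on 15 ballots, Option 4 above Option 2 on 17.

Option 4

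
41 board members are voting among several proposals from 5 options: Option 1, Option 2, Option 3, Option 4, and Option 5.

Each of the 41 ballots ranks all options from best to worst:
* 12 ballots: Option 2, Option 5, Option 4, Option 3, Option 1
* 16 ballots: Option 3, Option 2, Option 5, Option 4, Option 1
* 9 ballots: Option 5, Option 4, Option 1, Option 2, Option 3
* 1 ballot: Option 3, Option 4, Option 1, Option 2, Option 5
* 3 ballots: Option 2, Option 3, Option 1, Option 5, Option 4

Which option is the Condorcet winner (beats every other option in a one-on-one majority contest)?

Option 2

Option 2 vs Option 1: 31–10
Option 2 vs Option 3: 24–17
Option 2 vs Option 4: 31–10
Option 2 vs Option 5: 32–9
Option 2 beats every other option.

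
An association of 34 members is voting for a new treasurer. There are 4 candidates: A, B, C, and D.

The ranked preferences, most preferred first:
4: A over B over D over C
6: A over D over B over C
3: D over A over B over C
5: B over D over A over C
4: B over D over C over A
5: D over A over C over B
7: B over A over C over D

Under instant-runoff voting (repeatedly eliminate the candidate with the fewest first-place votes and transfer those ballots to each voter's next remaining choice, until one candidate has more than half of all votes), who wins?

A

Round 1: A 10, B 16, C 0, D 8. C eliminated.
Round 2: A 10, B 16, D 8. D eliminated.
Round 3: A 18, B 16. A has a majority (≥18).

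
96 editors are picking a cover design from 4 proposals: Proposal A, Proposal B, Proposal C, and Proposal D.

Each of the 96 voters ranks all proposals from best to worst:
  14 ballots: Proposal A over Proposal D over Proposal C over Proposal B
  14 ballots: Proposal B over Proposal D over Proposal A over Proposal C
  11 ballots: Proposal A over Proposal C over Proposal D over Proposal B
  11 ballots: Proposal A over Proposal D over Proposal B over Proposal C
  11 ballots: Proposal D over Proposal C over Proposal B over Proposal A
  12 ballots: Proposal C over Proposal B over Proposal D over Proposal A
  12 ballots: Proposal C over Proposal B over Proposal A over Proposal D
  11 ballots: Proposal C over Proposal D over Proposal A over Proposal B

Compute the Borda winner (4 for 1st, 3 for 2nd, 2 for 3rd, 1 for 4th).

Proposal A: 14×4 + 14×2 + 11×4 + 11×4 + 11×1 + 12×1 + 12×2 + 11×2 = 241
Proposal B: 14×1 + 14×4 + 11×1 + 11×2 + 11×2 + 12×3 + 12×3 + 11×1 = 208
Proposal C: 14×2 + 14×1 + 11×3 + 11×1 + 11×3 + 12×4 + 12×4 + 11×4 = 259
Proposal D: 14×3 + 14×3 + 11×2 + 11×3 + 11×4 + 12×2 + 12×1 + 11×3 = 252

Proposal C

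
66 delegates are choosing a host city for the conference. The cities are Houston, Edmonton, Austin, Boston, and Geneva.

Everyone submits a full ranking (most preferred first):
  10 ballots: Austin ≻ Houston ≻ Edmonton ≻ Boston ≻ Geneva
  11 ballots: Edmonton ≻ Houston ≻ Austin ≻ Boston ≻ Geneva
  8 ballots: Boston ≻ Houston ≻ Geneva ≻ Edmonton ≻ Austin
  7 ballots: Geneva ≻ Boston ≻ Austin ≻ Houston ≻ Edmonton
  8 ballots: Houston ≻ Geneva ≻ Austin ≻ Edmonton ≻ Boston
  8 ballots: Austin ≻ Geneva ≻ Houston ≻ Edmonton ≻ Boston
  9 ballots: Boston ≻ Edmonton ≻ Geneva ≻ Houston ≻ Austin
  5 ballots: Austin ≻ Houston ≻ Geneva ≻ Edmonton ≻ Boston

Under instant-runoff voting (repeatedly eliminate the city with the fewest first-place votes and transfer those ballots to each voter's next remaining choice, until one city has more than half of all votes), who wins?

Austin

Round 1: Houston 8, Edmonton 11, Austin 23, Boston 17, Geneva 7. Geneva eliminated.
Round 2: Houston 8, Edmonton 11, Austin 23, Boston 24. Houston eliminated.
Round 3: Edmonton 11, Austin 31, Boston 24. Edmonton eliminated.
Round 4: Austin 42, Boston 24. Austin has a majority (≥34).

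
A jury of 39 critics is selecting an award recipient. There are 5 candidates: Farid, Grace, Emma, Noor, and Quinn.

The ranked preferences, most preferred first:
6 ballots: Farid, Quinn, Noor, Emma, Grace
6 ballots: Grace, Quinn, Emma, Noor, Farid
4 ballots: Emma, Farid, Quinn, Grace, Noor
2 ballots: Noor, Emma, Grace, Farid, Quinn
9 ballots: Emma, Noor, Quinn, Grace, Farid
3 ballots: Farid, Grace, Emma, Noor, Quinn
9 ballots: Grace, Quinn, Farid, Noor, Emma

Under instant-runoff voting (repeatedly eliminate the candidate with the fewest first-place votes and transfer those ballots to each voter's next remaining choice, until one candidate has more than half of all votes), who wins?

Round 1: Farid 9, Grace 15, Emma 13, Noor 2, Quinn 0. Quinn eliminated.
Round 2: Farid 9, Grace 15, Emma 13, Noor 2. Noor eliminated.
Round 3: Farid 9, Grace 15, Emma 15. Farid eliminated.
Round 4: Grace 18, Emma 21. Emma has a majority (≥20).

Emma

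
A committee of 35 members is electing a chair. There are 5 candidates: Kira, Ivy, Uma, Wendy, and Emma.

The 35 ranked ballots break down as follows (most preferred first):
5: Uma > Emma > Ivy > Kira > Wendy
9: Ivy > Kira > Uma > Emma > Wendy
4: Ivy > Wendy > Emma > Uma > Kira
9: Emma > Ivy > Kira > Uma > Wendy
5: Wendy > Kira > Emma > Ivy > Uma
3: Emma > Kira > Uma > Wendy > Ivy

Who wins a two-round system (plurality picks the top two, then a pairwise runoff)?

Round 1 first-place votes: Kira 0, Ivy 13, Uma 5, Wendy 5, Emma 12. Ivy and Emma advance.
Runoff: Ivy is ranked above Emma on 13 ballots, Emma above Ivy on 22.

Emma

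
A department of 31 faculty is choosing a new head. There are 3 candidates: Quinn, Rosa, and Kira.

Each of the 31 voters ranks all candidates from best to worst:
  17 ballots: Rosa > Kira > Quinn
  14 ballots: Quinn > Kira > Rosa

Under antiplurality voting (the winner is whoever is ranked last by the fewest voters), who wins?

Last-place votes: Quinn 17, Rosa 14, Kira 0.

Kira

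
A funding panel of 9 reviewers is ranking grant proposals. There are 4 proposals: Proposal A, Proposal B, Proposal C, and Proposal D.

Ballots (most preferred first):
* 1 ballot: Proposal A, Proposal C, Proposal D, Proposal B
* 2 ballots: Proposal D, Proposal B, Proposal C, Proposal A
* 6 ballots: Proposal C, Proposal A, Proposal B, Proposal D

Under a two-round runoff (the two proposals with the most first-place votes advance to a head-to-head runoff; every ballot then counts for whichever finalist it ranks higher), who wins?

Round 1 first-place votes: Proposal A 1, Proposal B 0, Proposal C 6, Proposal D 2. Proposal C and Proposal D advance.
Runoff: Proposal C is ranked above Proposal D on 7 ballots, Proposal D above Proposal C on 2.

Proposal C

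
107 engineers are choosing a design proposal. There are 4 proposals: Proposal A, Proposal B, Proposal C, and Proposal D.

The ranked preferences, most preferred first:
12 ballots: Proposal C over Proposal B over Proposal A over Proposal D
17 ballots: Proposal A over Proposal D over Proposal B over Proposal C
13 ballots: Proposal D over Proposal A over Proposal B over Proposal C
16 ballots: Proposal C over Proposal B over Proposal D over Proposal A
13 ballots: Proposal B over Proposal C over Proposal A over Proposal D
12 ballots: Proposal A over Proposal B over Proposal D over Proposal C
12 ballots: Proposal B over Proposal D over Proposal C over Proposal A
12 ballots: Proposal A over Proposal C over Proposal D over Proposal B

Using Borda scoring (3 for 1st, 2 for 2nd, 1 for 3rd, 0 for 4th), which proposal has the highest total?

Proposal B

Proposal A: 12×1 + 17×3 + 13×2 + 16×0 + 13×1 + 12×3 + 12×0 + 12×3 = 174
Proposal B: 12×2 + 17×1 + 13×1 + 16×2 + 13×3 + 12×2 + 12×3 + 12×0 = 185
Proposal C: 12×3 + 17×0 + 13×0 + 16×3 + 13×2 + 12×0 + 12×1 + 12×2 = 146
Proposal D: 12×0 + 17×2 + 13×3 + 16×1 + 13×0 + 12×1 + 12×2 + 12×1 = 137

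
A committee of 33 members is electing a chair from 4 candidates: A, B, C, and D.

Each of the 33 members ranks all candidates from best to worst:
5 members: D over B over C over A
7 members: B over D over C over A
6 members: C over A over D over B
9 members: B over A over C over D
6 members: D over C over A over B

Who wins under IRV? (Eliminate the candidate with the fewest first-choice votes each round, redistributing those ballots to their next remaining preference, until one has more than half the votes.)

Round 1: A 0, B 16, C 6, D 11. A eliminated.
Round 2: B 16, C 6, D 11. C eliminated.
Round 3: B 16, D 17. D has a majority (≥17).

D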